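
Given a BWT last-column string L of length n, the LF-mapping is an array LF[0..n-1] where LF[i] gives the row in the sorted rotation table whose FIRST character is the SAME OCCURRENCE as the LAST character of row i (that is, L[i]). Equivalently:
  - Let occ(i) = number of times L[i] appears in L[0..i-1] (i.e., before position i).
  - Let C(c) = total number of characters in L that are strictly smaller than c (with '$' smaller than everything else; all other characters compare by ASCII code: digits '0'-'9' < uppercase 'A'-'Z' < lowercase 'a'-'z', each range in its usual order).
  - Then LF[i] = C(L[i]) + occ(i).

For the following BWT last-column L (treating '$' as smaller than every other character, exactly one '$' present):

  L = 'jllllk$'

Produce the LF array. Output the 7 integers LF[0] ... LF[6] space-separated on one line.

Char counts: '$':1, 'j':1, 'k':1, 'l':4
C (first-col start): C('$')=0, C('j')=1, C('k')=2, C('l')=3
L[0]='j': occ=0, LF[0]=C('j')+0=1+0=1
L[1]='l': occ=0, LF[1]=C('l')+0=3+0=3
L[2]='l': occ=1, LF[2]=C('l')+1=3+1=4
L[3]='l': occ=2, LF[3]=C('l')+2=3+2=5
L[4]='l': occ=3, LF[4]=C('l')+3=3+3=6
L[5]='k': occ=0, LF[5]=C('k')+0=2+0=2
L[6]='$': occ=0, LF[6]=C('$')+0=0+0=0

Answer: 1 3 4 5 6 2 0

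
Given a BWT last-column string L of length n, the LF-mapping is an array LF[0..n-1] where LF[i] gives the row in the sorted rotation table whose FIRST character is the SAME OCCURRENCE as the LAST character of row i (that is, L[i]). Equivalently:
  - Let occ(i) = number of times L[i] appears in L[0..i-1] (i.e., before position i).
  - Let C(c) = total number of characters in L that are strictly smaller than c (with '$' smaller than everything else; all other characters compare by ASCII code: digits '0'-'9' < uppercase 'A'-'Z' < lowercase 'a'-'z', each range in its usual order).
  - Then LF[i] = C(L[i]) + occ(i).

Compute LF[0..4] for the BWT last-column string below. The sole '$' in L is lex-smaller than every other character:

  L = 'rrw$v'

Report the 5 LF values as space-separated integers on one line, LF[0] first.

Answer: 1 2 4 0 3

Derivation:
Char counts: '$':1, 'r':2, 'v':1, 'w':1
C (first-col start): C('$')=0, C('r')=1, C('v')=3, C('w')=4
L[0]='r': occ=0, LF[0]=C('r')+0=1+0=1
L[1]='r': occ=1, LF[1]=C('r')+1=1+1=2
L[2]='w': occ=0, LF[2]=C('w')+0=4+0=4
L[3]='$': occ=0, LF[3]=C('$')+0=0+0=0
L[4]='v': occ=0, LF[4]=C('v')+0=3+0=3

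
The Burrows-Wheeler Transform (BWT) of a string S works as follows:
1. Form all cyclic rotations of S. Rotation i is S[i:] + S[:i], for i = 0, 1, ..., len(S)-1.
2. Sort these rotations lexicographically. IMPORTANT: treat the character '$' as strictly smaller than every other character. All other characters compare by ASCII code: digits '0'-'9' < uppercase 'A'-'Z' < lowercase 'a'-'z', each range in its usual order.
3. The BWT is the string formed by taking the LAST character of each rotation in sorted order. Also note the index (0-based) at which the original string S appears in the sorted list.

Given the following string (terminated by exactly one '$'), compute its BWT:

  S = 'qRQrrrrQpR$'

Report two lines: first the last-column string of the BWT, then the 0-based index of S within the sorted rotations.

All 11 rotations (rotation i = S[i:]+S[:i]):
  rot[0] = qRQrrrrQpR$
  rot[1] = RQrrrrQpR$q
  rot[2] = QrrrrQpR$qR
  rot[3] = rrrrQpR$qRQ
  rot[4] = rrrQpR$qRQr
  rot[5] = rrQpR$qRQrr
  rot[6] = rQpR$qRQrrr
  rot[7] = QpR$qRQrrrr
  rot[8] = pR$qRQrrrrQ
  rot[9] = R$qRQrrrrQp
  rot[10] = $qRQrrrrQpR
Sorted (with $ < everything):
  sorted[0] = $qRQrrrrQpR  (last char: 'R')
  sorted[1] = QpR$qRQrrrr  (last char: 'r')
  sorted[2] = QrrrrQpR$qR  (last char: 'R')
  sorted[3] = R$qRQrrrrQp  (last char: 'p')
  sorted[4] = RQrrrrQpR$q  (last char: 'q')
  sorted[5] = pR$qRQrrrrQ  (last char: 'Q')
  sorted[6] = qRQrrrrQpR$  (last char: '$')
  sorted[7] = rQpR$qRQrrr  (last char: 'r')
  sorted[8] = rrQpR$qRQrr  (last char: 'r')
  sorted[9] = rrrQpR$qRQr  (last char: 'r')
  sorted[10] = rrrrQpR$qRQ  (last char: 'Q')
Last column: RrRpqQ$rrrQ
Original string S is at sorted index 6

Answer: RrRpqQ$rrrQ
6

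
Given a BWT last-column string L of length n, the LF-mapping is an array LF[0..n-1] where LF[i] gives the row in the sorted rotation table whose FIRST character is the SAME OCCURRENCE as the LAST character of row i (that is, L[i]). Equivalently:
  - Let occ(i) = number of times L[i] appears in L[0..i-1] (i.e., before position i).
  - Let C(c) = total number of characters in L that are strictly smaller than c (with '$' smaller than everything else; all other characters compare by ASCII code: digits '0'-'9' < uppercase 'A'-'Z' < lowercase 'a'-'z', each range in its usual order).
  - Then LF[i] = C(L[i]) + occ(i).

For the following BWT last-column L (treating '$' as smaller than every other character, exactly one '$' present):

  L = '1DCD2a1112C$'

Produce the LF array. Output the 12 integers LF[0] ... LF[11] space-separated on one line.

Answer: 1 9 7 10 5 11 2 3 4 6 8 0

Derivation:
Char counts: '$':1, '1':4, '2':2, 'C':2, 'D':2, 'a':1
C (first-col start): C('$')=0, C('1')=1, C('2')=5, C('C')=7, C('D')=9, C('a')=11
L[0]='1': occ=0, LF[0]=C('1')+0=1+0=1
L[1]='D': occ=0, LF[1]=C('D')+0=9+0=9
L[2]='C': occ=0, LF[2]=C('C')+0=7+0=7
L[3]='D': occ=1, LF[3]=C('D')+1=9+1=10
L[4]='2': occ=0, LF[4]=C('2')+0=5+0=5
L[5]='a': occ=0, LF[5]=C('a')+0=11+0=11
L[6]='1': occ=1, LF[6]=C('1')+1=1+1=2
L[7]='1': occ=2, LF[7]=C('1')+2=1+2=3
L[8]='1': occ=3, LF[8]=C('1')+3=1+3=4
L[9]='2': occ=1, LF[9]=C('2')+1=5+1=6
L[10]='C': occ=1, LF[10]=C('C')+1=7+1=8
L[11]='$': occ=0, LF[11]=C('$')+0=0+0=0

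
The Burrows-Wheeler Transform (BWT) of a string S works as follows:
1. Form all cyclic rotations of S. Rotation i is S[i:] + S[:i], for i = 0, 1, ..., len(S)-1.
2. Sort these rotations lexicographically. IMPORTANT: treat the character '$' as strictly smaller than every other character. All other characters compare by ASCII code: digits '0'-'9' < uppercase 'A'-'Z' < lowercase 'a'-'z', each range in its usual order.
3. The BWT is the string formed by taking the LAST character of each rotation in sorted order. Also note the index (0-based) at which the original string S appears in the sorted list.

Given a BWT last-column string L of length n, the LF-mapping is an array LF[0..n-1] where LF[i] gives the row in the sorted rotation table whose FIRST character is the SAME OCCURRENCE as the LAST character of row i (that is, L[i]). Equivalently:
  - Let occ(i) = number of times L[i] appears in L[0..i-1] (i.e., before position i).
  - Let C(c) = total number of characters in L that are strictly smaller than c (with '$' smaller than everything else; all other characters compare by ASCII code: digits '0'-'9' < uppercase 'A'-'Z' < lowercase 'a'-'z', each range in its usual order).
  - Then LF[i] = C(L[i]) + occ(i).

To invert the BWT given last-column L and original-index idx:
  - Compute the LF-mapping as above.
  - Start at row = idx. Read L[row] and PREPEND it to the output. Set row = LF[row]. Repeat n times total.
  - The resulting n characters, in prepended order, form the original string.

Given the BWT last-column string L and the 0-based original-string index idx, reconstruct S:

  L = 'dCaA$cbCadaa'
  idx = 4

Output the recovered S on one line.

LF mapping: 10 2 4 1 0 9 8 3 5 11 6 7
Walk LF starting at row 4, prepending L[row]:
  step 1: row=4, L[4]='$', prepend. Next row=LF[4]=0
  step 2: row=0, L[0]='d', prepend. Next row=LF[0]=10
  step 3: row=10, L[10]='a', prepend. Next row=LF[10]=6
  step 4: row=6, L[6]='b', prepend. Next row=LF[6]=8
  step 5: row=8, L[8]='a', prepend. Next row=LF[8]=5
  step 6: row=5, L[5]='c', prepend. Next row=LF[5]=9
  step 7: row=9, L[9]='d', prepend. Next row=LF[9]=11
  step 8: row=11, L[11]='a', prepend. Next row=LF[11]=7
  step 9: row=7, L[7]='C', prepend. Next row=LF[7]=3
  step 10: row=3, L[3]='A', prepend. Next row=LF[3]=1
  step 11: row=1, L[1]='C', prepend. Next row=LF[1]=2
  step 12: row=2, L[2]='a', prepend. Next row=LF[2]=4
Reversed output: aCACadcabad$

Answer: aCACadcabad$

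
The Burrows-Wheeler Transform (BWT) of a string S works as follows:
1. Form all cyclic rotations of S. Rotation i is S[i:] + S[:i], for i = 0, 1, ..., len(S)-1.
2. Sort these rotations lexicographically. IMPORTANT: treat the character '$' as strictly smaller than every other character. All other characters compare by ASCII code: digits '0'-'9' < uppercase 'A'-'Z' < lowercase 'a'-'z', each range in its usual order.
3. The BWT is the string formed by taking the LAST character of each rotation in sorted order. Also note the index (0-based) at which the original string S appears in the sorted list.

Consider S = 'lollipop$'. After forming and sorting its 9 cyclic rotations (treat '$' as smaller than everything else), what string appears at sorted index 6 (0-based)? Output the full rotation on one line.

All 9 rotations (rotation i = S[i:]+S[:i]):
  rot[0] = lollipop$
  rot[1] = ollipop$l
  rot[2] = llipop$lo
  rot[3] = lipop$lol
  rot[4] = ipop$loll
  rot[5] = pop$lolli
  rot[6] = op$lollip
  rot[7] = p$lollipo
  rot[8] = $lollipop
Sorted (with $ < everything):
  sorted[0] = $lollipop
  sorted[1] = ipop$loll
  sorted[2] = lipop$lol
  sorted[3] = llipop$lo
  sorted[4] = lollipop$
  sorted[5] = ollipop$l
  sorted[6] = op$lollip
  sorted[7] = p$lollipo
  sorted[8] = pop$lolli
sorted[6] = op$lollip

Answer: op$lollip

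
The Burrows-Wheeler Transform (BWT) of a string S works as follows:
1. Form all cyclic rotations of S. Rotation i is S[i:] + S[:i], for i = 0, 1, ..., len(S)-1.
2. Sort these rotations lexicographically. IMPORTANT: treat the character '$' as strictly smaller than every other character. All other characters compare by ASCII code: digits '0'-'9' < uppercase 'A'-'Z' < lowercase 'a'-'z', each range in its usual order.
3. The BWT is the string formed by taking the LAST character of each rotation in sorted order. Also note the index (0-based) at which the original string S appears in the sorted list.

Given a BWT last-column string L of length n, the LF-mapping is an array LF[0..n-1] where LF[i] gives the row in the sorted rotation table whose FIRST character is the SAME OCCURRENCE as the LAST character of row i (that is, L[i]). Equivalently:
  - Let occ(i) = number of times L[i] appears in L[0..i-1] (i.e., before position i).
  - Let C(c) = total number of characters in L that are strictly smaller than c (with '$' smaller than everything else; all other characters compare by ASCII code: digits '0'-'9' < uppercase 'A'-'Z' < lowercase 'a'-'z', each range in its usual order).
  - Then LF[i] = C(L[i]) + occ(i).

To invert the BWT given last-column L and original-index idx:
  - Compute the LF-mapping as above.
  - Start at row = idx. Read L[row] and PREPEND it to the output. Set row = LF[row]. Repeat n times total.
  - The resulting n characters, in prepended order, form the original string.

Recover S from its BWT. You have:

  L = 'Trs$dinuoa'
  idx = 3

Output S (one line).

Answer: dinosaurT$

Derivation:
LF mapping: 1 7 8 0 3 4 5 9 6 2
Walk LF starting at row 3, prepending L[row]:
  step 1: row=3, L[3]='$', prepend. Next row=LF[3]=0
  step 2: row=0, L[0]='T', prepend. Next row=LF[0]=1
  step 3: row=1, L[1]='r', prepend. Next row=LF[1]=7
  step 4: row=7, L[7]='u', prepend. Next row=LF[7]=9
  step 5: row=9, L[9]='a', prepend. Next row=LF[9]=2
  step 6: row=2, L[2]='s', prepend. Next row=LF[2]=8
  step 7: row=8, L[8]='o', prepend. Next row=LF[8]=6
  step 8: row=6, L[6]='n', prepend. Next row=LF[6]=5
  step 9: row=5, L[5]='i', prepend. Next row=LF[5]=4
  step 10: row=4, L[4]='d', prepend. Next row=LF[4]=3
Reversed output: dinosaurT$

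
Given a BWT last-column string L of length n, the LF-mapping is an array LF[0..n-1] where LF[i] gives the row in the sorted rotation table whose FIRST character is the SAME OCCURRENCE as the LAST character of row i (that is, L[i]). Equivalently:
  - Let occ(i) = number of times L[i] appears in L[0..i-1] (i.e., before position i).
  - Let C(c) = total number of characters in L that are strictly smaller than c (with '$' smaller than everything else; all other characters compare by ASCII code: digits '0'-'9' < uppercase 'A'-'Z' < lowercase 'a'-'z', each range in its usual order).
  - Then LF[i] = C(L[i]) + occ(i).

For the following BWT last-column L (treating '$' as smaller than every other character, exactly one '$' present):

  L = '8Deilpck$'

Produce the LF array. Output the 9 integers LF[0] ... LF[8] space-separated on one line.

Answer: 1 2 4 5 7 8 3 6 0

Derivation:
Char counts: '$':1, '8':1, 'D':1, 'c':1, 'e':1, 'i':1, 'k':1, 'l':1, 'p':1
C (first-col start): C('$')=0, C('8')=1, C('D')=2, C('c')=3, C('e')=4, C('i')=5, C('k')=6, C('l')=7, C('p')=8
L[0]='8': occ=0, LF[0]=C('8')+0=1+0=1
L[1]='D': occ=0, LF[1]=C('D')+0=2+0=2
L[2]='e': occ=0, LF[2]=C('e')+0=4+0=4
L[3]='i': occ=0, LF[3]=C('i')+0=5+0=5
L[4]='l': occ=0, LF[4]=C('l')+0=7+0=7
L[5]='p': occ=0, LF[5]=C('p')+0=8+0=8
L[6]='c': occ=0, LF[6]=C('c')+0=3+0=3
L[7]='k': occ=0, LF[7]=C('k')+0=6+0=6
L[8]='$': occ=0, LF[8]=C('$')+0=0+0=0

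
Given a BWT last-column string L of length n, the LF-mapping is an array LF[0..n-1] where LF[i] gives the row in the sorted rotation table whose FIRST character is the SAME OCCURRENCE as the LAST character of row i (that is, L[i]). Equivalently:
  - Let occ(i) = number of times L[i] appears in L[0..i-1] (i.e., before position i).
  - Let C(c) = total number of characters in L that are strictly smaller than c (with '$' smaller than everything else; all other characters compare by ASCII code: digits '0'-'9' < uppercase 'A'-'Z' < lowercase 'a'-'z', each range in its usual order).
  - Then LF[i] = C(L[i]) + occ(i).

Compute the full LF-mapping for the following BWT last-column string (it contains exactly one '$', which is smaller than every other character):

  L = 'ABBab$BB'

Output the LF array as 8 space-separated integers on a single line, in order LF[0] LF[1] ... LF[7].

Char counts: '$':1, 'A':1, 'B':4, 'a':1, 'b':1
C (first-col start): C('$')=0, C('A')=1, C('B')=2, C('a')=6, C('b')=7
L[0]='A': occ=0, LF[0]=C('A')+0=1+0=1
L[1]='B': occ=0, LF[1]=C('B')+0=2+0=2
L[2]='B': occ=1, LF[2]=C('B')+1=2+1=3
L[3]='a': occ=0, LF[3]=C('a')+0=6+0=6
L[4]='b': occ=0, LF[4]=C('b')+0=7+0=7
L[5]='$': occ=0, LF[5]=C('$')+0=0+0=0
L[6]='B': occ=2, LF[6]=C('B')+2=2+2=4
L[7]='B': occ=3, LF[7]=C('B')+3=2+3=5

Answer: 1 2 3 6 7 0 4 5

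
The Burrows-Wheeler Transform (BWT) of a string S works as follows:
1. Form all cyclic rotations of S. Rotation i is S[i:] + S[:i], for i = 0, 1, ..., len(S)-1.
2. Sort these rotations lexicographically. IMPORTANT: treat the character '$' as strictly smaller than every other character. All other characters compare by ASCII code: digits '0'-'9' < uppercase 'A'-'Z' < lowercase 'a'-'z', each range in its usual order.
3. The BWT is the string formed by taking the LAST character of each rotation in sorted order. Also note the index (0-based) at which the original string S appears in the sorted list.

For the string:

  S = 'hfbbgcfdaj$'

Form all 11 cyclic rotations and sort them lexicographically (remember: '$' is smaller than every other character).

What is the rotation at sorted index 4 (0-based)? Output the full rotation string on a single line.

All 11 rotations (rotation i = S[i:]+S[:i]):
  rot[0] = hfbbgcfdaj$
  rot[1] = fbbgcfdaj$h
  rot[2] = bbgcfdaj$hf
  rot[3] = bgcfdaj$hfb
  rot[4] = gcfdaj$hfbb
  rot[5] = cfdaj$hfbbg
  rot[6] = fdaj$hfbbgc
  rot[7] = daj$hfbbgcf
  rot[8] = aj$hfbbgcfd
  rot[9] = j$hfbbgcfda
  rot[10] = $hfbbgcfdaj
Sorted (with $ < everything):
  sorted[0] = $hfbbgcfdaj
  sorted[1] = aj$hfbbgcfd
  sorted[2] = bbgcfdaj$hf
  sorted[3] = bgcfdaj$hfb
  sorted[4] = cfdaj$hfbbg
  sorted[5] = daj$hfbbgcf
  sorted[6] = fbbgcfdaj$h
  sorted[7] = fdaj$hfbbgc
  sorted[8] = gcfdaj$hfbb
  sorted[9] = hfbbgcfdaj$
  sorted[10] = j$hfbbgcfda
sorted[4] = cfdaj$hfbbg

Answer: cfdaj$hfbbg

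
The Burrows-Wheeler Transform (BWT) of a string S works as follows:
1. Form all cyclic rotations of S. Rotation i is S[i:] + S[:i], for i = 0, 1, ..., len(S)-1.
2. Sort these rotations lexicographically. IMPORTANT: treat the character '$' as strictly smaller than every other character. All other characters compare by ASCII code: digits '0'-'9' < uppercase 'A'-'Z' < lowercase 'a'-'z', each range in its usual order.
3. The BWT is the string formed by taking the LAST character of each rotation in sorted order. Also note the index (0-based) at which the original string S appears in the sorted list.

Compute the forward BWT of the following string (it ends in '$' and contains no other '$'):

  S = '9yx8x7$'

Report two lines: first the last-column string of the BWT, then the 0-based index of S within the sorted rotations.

Answer: 7xx$8y9
3

Derivation:
All 7 rotations (rotation i = S[i:]+S[:i]):
  rot[0] = 9yx8x7$
  rot[1] = yx8x7$9
  rot[2] = x8x7$9y
  rot[3] = 8x7$9yx
  rot[4] = x7$9yx8
  rot[5] = 7$9yx8x
  rot[6] = $9yx8x7
Sorted (with $ < everything):
  sorted[0] = $9yx8x7  (last char: '7')
  sorted[1] = 7$9yx8x  (last char: 'x')
  sorted[2] = 8x7$9yx  (last char: 'x')
  sorted[3] = 9yx8x7$  (last char: '$')
  sorted[4] = x7$9yx8  (last char: '8')
  sorted[5] = x8x7$9y  (last char: 'y')
  sorted[6] = yx8x7$9  (last char: '9')
Last column: 7xx$8y9
Original string S is at sorted index 3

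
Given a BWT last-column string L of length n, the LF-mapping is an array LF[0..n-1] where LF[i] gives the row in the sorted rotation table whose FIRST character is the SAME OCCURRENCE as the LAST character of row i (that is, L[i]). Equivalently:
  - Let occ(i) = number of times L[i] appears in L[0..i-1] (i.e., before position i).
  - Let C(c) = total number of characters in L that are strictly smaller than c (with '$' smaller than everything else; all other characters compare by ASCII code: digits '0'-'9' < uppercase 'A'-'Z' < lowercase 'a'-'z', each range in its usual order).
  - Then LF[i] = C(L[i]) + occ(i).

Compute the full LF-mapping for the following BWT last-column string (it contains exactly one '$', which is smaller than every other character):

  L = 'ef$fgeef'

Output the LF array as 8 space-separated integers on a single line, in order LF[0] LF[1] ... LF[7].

Char counts: '$':1, 'e':3, 'f':3, 'g':1
C (first-col start): C('$')=0, C('e')=1, C('f')=4, C('g')=7
L[0]='e': occ=0, LF[0]=C('e')+0=1+0=1
L[1]='f': occ=0, LF[1]=C('f')+0=4+0=4
L[2]='$': occ=0, LF[2]=C('$')+0=0+0=0
L[3]='f': occ=1, LF[3]=C('f')+1=4+1=5
L[4]='g': occ=0, LF[4]=C('g')+0=7+0=7
L[5]='e': occ=1, LF[5]=C('e')+1=1+1=2
L[6]='e': occ=2, LF[6]=C('e')+2=1+2=3
L[7]='f': occ=2, LF[7]=C('f')+2=4+2=6

Answer: 1 4 0 5 7 2 3 6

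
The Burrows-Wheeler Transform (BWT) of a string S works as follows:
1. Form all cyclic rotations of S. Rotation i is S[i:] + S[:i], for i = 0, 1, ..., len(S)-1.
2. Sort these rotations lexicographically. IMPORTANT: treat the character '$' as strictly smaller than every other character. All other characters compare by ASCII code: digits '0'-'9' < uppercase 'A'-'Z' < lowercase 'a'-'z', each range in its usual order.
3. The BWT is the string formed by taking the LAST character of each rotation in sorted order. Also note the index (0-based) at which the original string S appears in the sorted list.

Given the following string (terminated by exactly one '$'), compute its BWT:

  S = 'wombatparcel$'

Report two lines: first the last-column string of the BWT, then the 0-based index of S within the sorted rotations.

All 13 rotations (rotation i = S[i:]+S[:i]):
  rot[0] = wombatparcel$
  rot[1] = ombatparcel$w
  rot[2] = mbatparcel$wo
  rot[3] = batparcel$wom
  rot[4] = atparcel$womb
  rot[5] = tparcel$womba
  rot[6] = parcel$wombat
  rot[7] = arcel$wombatp
  rot[8] = rcel$wombatpa
  rot[9] = cel$wombatpar
  rot[10] = el$wombatparc
  rot[11] = l$wombatparce
  rot[12] = $wombatparcel
Sorted (with $ < everything):
  sorted[0] = $wombatparcel  (last char: 'l')
  sorted[1] = arcel$wombatp  (last char: 'p')
  sorted[2] = atparcel$womb  (last char: 'b')
  sorted[3] = batparcel$wom  (last char: 'm')
  sorted[4] = cel$wombatpar  (last char: 'r')
  sorted[5] = el$wombatparc  (last char: 'c')
  sorted[6] = l$wombatparce  (last char: 'e')
  sorted[7] = mbatparcel$wo  (last char: 'o')
  sorted[8] = ombatparcel$w  (last char: 'w')
  sorted[9] = parcel$wombat  (last char: 't')
  sorted[10] = rcel$wombatpa  (last char: 'a')
  sorted[11] = tparcel$womba  (last char: 'a')
  sorted[12] = wombatparcel$  (last char: '$')
Last column: lpbmrceowtaa$
Original string S is at sorted index 12

Answer: lpbmrceowtaa$
12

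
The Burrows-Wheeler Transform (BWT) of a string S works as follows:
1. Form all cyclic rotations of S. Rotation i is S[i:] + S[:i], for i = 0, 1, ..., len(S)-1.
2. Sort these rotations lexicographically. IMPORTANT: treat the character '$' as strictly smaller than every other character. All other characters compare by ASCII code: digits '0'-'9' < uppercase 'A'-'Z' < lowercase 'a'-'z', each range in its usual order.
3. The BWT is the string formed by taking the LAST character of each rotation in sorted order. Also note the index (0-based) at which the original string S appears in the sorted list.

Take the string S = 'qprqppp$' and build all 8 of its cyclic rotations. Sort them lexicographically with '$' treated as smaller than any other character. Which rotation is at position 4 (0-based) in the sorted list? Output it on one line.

All 8 rotations (rotation i = S[i:]+S[:i]):
  rot[0] = qprqppp$
  rot[1] = prqppp$q
  rot[2] = rqppp$qp
  rot[3] = qppp$qpr
  rot[4] = ppp$qprq
  rot[5] = pp$qprqp
  rot[6] = p$qprqpp
  rot[7] = $qprqppp
Sorted (with $ < everything):
  sorted[0] = $qprqppp
  sorted[1] = p$qprqpp
  sorted[2] = pp$qprqp
  sorted[3] = ppp$qprq
  sorted[4] = prqppp$q
  sorted[5] = qppp$qpr
  sorted[6] = qprqppp$
  sorted[7] = rqppp$qp
sorted[4] = prqppp$q

Answer: prqppp$q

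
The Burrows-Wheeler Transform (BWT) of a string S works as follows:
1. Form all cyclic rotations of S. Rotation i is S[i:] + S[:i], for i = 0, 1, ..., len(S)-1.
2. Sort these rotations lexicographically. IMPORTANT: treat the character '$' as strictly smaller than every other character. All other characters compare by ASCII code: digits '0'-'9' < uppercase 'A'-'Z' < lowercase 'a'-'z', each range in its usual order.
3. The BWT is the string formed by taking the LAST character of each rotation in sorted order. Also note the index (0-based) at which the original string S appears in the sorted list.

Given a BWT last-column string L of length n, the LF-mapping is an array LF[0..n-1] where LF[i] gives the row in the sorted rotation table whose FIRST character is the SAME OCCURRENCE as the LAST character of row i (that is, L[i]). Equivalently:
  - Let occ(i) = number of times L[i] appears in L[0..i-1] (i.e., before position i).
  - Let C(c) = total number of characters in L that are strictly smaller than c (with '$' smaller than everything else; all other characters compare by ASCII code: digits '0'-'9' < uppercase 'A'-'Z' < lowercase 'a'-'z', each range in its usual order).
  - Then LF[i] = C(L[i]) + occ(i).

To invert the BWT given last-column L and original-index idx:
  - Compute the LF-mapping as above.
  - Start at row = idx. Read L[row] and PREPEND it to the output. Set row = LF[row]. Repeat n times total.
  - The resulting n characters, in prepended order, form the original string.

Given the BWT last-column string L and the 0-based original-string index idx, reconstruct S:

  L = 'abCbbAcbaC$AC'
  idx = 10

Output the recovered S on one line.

Answer: bCbCAbabACca$

Derivation:
LF mapping: 6 8 3 9 10 1 12 11 7 4 0 2 5
Walk LF starting at row 10, prepending L[row]:
  step 1: row=10, L[10]='$', prepend. Next row=LF[10]=0
  step 2: row=0, L[0]='a', prepend. Next row=LF[0]=6
  step 3: row=6, L[6]='c', prepend. Next row=LF[6]=12
  step 4: row=12, L[12]='C', prepend. Next row=LF[12]=5
  step 5: row=5, L[5]='A', prepend. Next row=LF[5]=1
  step 6: row=1, L[1]='b', prepend. Next row=LF[1]=8
  step 7: row=8, L[8]='a', prepend. Next row=LF[8]=7
  step 8: row=7, L[7]='b', prepend. Next row=LF[7]=11
  step 9: row=11, L[11]='A', prepend. Next row=LF[11]=2
  step 10: row=2, L[2]='C', prepend. Next row=LF[2]=3
  step 11: row=3, L[3]='b', prepend. Next row=LF[3]=9
  step 12: row=9, L[9]='C', prepend. Next row=LF[9]=4
  step 13: row=4, L[4]='b', prepend. Next row=LF[4]=10
Reversed output: bCbCAbabACca$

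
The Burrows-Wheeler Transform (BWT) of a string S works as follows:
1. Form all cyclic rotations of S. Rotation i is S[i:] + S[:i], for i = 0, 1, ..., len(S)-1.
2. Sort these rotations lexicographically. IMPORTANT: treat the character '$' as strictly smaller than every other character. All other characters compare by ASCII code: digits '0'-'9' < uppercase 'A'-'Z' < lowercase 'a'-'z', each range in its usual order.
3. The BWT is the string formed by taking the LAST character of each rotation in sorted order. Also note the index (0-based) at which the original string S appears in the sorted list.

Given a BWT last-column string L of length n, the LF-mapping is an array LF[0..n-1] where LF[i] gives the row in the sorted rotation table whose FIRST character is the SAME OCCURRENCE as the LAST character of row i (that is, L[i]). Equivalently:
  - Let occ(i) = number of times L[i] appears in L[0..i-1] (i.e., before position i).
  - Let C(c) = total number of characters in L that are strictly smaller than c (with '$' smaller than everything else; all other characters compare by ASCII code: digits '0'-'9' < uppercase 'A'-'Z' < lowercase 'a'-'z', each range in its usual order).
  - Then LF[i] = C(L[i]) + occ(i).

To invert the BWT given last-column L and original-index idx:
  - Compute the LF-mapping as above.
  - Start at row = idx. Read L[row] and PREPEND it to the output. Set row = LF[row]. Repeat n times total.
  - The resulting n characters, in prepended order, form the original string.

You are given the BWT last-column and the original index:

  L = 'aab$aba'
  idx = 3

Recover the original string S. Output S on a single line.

Answer: aabbaa$

Derivation:
LF mapping: 1 2 5 0 3 6 4
Walk LF starting at row 3, prepending L[row]:
  step 1: row=3, L[3]='$', prepend. Next row=LF[3]=0
  step 2: row=0, L[0]='a', prepend. Next row=LF[0]=1
  step 3: row=1, L[1]='a', prepend. Next row=LF[1]=2
  step 4: row=2, L[2]='b', prepend. Next row=LF[2]=5
  step 5: row=5, L[5]='b', prepend. Next row=LF[5]=6
  step 6: row=6, L[6]='a', prepend. Next row=LF[6]=4
  step 7: row=4, L[4]='a', prepend. Next row=LF[4]=3
Reversed output: aabbaa$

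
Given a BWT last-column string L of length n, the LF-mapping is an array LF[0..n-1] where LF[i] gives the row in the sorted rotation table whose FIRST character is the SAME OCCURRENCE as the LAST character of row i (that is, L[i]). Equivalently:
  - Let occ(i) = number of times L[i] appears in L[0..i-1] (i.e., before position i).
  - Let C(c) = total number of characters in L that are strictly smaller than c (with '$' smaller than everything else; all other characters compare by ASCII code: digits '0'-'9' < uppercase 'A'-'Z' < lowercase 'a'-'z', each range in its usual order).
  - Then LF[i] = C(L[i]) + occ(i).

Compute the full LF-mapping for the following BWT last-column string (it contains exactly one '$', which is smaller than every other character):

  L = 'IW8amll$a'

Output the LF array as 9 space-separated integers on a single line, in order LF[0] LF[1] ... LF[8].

Answer: 2 3 1 4 8 6 7 0 5

Derivation:
Char counts: '$':1, '8':1, 'I':1, 'W':1, 'a':2, 'l':2, 'm':1
C (first-col start): C('$')=0, C('8')=1, C('I')=2, C('W')=3, C('a')=4, C('l')=6, C('m')=8
L[0]='I': occ=0, LF[0]=C('I')+0=2+0=2
L[1]='W': occ=0, LF[1]=C('W')+0=3+0=3
L[2]='8': occ=0, LF[2]=C('8')+0=1+0=1
L[3]='a': occ=0, LF[3]=C('a')+0=4+0=4
L[4]='m': occ=0, LF[4]=C('m')+0=8+0=8
L[5]='l': occ=0, LF[5]=C('l')+0=6+0=6
L[6]='l': occ=1, LF[6]=C('l')+1=6+1=7
L[7]='$': occ=0, LF[7]=C('$')+0=0+0=0
L[8]='a': occ=1, LF[8]=C('a')+1=4+1=5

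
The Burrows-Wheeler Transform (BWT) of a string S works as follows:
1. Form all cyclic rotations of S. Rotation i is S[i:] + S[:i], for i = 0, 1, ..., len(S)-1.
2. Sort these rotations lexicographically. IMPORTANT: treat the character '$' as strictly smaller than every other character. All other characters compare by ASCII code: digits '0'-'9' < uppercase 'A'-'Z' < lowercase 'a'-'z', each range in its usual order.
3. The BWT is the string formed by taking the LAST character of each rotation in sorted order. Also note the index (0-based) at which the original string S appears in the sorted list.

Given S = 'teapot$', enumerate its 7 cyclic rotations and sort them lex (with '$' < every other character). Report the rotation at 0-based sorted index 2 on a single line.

Answer: eapot$t

Derivation:
All 7 rotations (rotation i = S[i:]+S[:i]):
  rot[0] = teapot$
  rot[1] = eapot$t
  rot[2] = apot$te
  rot[3] = pot$tea
  rot[4] = ot$teap
  rot[5] = t$teapo
  rot[6] = $teapot
Sorted (with $ < everything):
  sorted[0] = $teapot
  sorted[1] = apot$te
  sorted[2] = eapot$t
  sorted[3] = ot$teap
  sorted[4] = pot$tea
  sorted[5] = t$teapo
  sorted[6] = teapot$
sorted[2] = eapot$t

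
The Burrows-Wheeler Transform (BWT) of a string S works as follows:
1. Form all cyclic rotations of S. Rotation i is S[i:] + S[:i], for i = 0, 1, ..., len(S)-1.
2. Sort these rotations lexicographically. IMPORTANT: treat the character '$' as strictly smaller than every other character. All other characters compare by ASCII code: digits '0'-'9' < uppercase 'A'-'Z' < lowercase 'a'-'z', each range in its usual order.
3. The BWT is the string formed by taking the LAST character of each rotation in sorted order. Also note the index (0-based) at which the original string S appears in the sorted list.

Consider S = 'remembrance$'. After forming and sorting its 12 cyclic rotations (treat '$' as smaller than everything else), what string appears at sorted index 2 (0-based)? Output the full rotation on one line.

All 12 rotations (rotation i = S[i:]+S[:i]):
  rot[0] = remembrance$
  rot[1] = emembrance$r
  rot[2] = membrance$re
  rot[3] = embrance$rem
  rot[4] = mbrance$reme
  rot[5] = brance$remem
  rot[6] = rance$rememb
  rot[7] = ance$remembr
  rot[8] = nce$remembra
  rot[9] = ce$remembran
  rot[10] = e$remembranc
  rot[11] = $remembrance
Sorted (with $ < everything):
  sorted[0] = $remembrance
  sorted[1] = ance$remembr
  sorted[2] = brance$remem
  sorted[3] = ce$remembran
  sorted[4] = e$remembranc
  sorted[5] = embrance$rem
  sorted[6] = emembrance$r
  sorted[7] = mbrance$reme
  sorted[8] = membrance$re
  sorted[9] = nce$remembra
  sorted[10] = rance$rememb
  sorted[11] = remembrance$
sorted[2] = brance$remem

Answer: brance$remem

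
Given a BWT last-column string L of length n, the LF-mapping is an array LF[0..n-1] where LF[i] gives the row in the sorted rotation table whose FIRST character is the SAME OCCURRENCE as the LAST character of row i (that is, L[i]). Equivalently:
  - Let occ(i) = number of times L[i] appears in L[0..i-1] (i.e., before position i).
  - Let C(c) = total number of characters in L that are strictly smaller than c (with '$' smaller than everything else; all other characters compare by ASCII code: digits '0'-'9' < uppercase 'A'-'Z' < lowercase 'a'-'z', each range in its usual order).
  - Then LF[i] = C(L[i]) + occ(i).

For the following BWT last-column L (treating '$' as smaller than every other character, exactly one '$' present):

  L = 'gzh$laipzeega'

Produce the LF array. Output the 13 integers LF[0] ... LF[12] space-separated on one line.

Answer: 5 11 7 0 9 1 8 10 12 3 4 6 2

Derivation:
Char counts: '$':1, 'a':2, 'e':2, 'g':2, 'h':1, 'i':1, 'l':1, 'p':1, 'z':2
C (first-col start): C('$')=0, C('a')=1, C('e')=3, C('g')=5, C('h')=7, C('i')=8, C('l')=9, C('p')=10, C('z')=11
L[0]='g': occ=0, LF[0]=C('g')+0=5+0=5
L[1]='z': occ=0, LF[1]=C('z')+0=11+0=11
L[2]='h': occ=0, LF[2]=C('h')+0=7+0=7
L[3]='$': occ=0, LF[3]=C('$')+0=0+0=0
L[4]='l': occ=0, LF[4]=C('l')+0=9+0=9
L[5]='a': occ=0, LF[5]=C('a')+0=1+0=1
L[6]='i': occ=0, LF[6]=C('i')+0=8+0=8
L[7]='p': occ=0, LF[7]=C('p')+0=10+0=10
L[8]='z': occ=1, LF[8]=C('z')+1=11+1=12
L[9]='e': occ=0, LF[9]=C('e')+0=3+0=3
L[10]='e': occ=1, LF[10]=C('e')+1=3+1=4
L[11]='g': occ=1, LF[11]=C('g')+1=5+1=6
L[12]='a': occ=1, LF[12]=C('a')+1=1+1=2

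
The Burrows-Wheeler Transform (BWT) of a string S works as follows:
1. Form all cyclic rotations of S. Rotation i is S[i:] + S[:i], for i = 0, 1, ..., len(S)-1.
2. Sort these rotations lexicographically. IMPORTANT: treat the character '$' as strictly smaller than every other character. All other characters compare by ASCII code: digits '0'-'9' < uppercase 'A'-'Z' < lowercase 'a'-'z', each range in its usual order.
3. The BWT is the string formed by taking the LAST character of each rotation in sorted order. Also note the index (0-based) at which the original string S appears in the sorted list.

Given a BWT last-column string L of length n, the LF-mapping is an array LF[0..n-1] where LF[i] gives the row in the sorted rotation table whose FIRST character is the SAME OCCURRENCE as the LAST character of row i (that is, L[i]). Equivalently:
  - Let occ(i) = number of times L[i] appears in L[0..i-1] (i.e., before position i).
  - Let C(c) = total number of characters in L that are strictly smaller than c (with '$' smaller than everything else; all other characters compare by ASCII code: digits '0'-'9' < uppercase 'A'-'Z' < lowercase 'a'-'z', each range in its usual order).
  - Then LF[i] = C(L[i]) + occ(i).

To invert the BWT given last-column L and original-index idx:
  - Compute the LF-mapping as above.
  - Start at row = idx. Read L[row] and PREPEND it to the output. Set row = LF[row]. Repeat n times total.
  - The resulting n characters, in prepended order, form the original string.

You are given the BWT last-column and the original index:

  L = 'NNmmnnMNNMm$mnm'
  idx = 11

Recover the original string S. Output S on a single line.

Answer: mnnNmMmmnNMNmN$

Derivation:
LF mapping: 3 4 7 8 12 13 1 5 6 2 9 0 10 14 11
Walk LF starting at row 11, prepending L[row]:
  step 1: row=11, L[11]='$', prepend. Next row=LF[11]=0
  step 2: row=0, L[0]='N', prepend. Next row=LF[0]=3
  step 3: row=3, L[3]='m', prepend. Next row=LF[3]=8
  step 4: row=8, L[8]='N', prepend. Next row=LF[8]=6
  step 5: row=6, L[6]='M', prepend. Next row=LF[6]=1
  step 6: row=1, L[1]='N', prepend. Next row=LF[1]=4
  step 7: row=4, L[4]='n', prepend. Next row=LF[4]=12
  step 8: row=12, L[12]='m', prepend. Next row=LF[12]=10
  step 9: row=10, L[10]='m', prepend. Next row=LF[10]=9
  step 10: row=9, L[9]='M', prepend. Next row=LF[9]=2
  step 11: row=2, L[2]='m', prepend. Next row=LF[2]=7
  step 12: row=7, L[7]='N', prepend. Next row=LF[7]=5
  step 13: row=5, L[5]='n', prepend. Next row=LF[5]=13
  step 14: row=13, L[13]='n', prepend. Next row=LF[13]=14
  step 15: row=14, L[14]='m', prepend. Next row=LF[14]=11
Reversed output: mnnNmMmmnNMNmN$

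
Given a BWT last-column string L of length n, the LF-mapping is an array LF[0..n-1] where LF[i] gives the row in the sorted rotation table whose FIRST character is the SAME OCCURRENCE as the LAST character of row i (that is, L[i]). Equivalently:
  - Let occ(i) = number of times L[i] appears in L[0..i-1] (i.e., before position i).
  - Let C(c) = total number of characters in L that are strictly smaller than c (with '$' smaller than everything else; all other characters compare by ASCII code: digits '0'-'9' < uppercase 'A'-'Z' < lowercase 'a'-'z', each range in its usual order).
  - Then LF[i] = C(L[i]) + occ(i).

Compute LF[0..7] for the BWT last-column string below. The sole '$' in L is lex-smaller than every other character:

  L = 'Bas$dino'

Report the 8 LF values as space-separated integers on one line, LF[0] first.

Char counts: '$':1, 'B':1, 'a':1, 'd':1, 'i':1, 'n':1, 'o':1, 's':1
C (first-col start): C('$')=0, C('B')=1, C('a')=2, C('d')=3, C('i')=4, C('n')=5, C('o')=6, C('s')=7
L[0]='B': occ=0, LF[0]=C('B')+0=1+0=1
L[1]='a': occ=0, LF[1]=C('a')+0=2+0=2
L[2]='s': occ=0, LF[2]=C('s')+0=7+0=7
L[3]='$': occ=0, LF[3]=C('$')+0=0+0=0
L[4]='d': occ=0, LF[4]=C('d')+0=3+0=3
L[5]='i': occ=0, LF[5]=C('i')+0=4+0=4
L[6]='n': occ=0, LF[6]=C('n')+0=5+0=5
L[7]='o': occ=0, LF[7]=C('o')+0=6+0=6

Answer: 1 2 7 0 3 4 5 6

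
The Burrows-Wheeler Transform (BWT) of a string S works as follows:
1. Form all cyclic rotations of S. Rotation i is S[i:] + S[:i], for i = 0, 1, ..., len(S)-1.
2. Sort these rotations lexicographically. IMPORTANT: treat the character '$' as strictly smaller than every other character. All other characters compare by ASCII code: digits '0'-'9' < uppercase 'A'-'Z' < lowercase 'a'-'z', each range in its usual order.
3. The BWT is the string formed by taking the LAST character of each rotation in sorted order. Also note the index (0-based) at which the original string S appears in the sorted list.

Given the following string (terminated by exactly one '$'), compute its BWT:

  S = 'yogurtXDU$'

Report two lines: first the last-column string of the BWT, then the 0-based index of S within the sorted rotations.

All 10 rotations (rotation i = S[i:]+S[:i]):
  rot[0] = yogurtXDU$
  rot[1] = ogurtXDU$y
  rot[2] = gurtXDU$yo
  rot[3] = urtXDU$yog
  rot[4] = rtXDU$yogu
  rot[5] = tXDU$yogur
  rot[6] = XDU$yogurt
  rot[7] = DU$yogurtX
  rot[8] = U$yogurtXD
  rot[9] = $yogurtXDU
Sorted (with $ < everything):
  sorted[0] = $yogurtXDU  (last char: 'U')
  sorted[1] = DU$yogurtX  (last char: 'X')
  sorted[2] = U$yogurtXD  (last char: 'D')
  sorted[3] = XDU$yogurt  (last char: 't')
  sorted[4] = gurtXDU$yo  (last char: 'o')
  sorted[5] = ogurtXDU$y  (last char: 'y')
  sorted[6] = rtXDU$yogu  (last char: 'u')
  sorted[7] = tXDU$yogur  (last char: 'r')
  sorted[8] = urtXDU$yog  (last char: 'g')
  sorted[9] = yogurtXDU$  (last char: '$')
Last column: UXDtoyurg$
Original string S is at sorted index 9

Answer: UXDtoyurg$
9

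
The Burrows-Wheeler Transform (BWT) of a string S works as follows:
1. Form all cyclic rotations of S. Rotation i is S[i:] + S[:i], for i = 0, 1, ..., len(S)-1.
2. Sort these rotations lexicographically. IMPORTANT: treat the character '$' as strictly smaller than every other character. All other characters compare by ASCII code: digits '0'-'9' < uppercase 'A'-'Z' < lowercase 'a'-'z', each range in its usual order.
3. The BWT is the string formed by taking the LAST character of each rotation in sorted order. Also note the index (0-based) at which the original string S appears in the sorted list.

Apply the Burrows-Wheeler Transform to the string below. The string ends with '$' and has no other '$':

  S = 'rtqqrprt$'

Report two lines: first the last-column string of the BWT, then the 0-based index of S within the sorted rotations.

Answer: trtqqp$rr
6

Derivation:
All 9 rotations (rotation i = S[i:]+S[:i]):
  rot[0] = rtqqrprt$
  rot[1] = tqqrprt$r
  rot[2] = qqrprt$rt
  rot[3] = qrprt$rtq
  rot[4] = rprt$rtqq
  rot[5] = prt$rtqqr
  rot[6] = rt$rtqqrp
  rot[7] = t$rtqqrpr
  rot[8] = $rtqqrprt
Sorted (with $ < everything):
  sorted[0] = $rtqqrprt  (last char: 't')
  sorted[1] = prt$rtqqr  (last char: 'r')
  sorted[2] = qqrprt$rt  (last char: 't')
  sorted[3] = qrprt$rtq  (last char: 'q')
  sorted[4] = rprt$rtqq  (last char: 'q')
  sorted[5] = rt$rtqqrp  (last char: 'p')
  sorted[6] = rtqqrprt$  (last char: '$')
  sorted[7] = t$rtqqrpr  (last char: 'r')
  sorted[8] = tqqrprt$r  (last char: 'r')
Last column: trtqqp$rr
Original string S is at sorted index 6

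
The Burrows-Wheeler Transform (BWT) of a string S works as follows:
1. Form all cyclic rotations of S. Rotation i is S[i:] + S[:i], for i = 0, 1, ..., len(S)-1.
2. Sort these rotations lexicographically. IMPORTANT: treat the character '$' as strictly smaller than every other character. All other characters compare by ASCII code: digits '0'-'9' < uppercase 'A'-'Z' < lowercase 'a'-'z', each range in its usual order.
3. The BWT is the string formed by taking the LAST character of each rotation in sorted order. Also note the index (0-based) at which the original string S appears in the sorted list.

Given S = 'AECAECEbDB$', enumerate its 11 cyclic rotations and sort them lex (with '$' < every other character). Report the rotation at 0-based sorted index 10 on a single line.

All 11 rotations (rotation i = S[i:]+S[:i]):
  rot[0] = AECAECEbDB$
  rot[1] = ECAECEbDB$A
  rot[2] = CAECEbDB$AE
  rot[3] = AECEbDB$AEC
  rot[4] = ECEbDB$AECA
  rot[5] = CEbDB$AECAE
  rot[6] = EbDB$AECAEC
  rot[7] = bDB$AECAECE
  rot[8] = DB$AECAECEb
  rot[9] = B$AECAECEbD
  rot[10] = $AECAECEbDB
Sorted (with $ < everything):
  sorted[0] = $AECAECEbDB
  sorted[1] = AECAECEbDB$
  sorted[2] = AECEbDB$AEC
  sorted[3] = B$AECAECEbD
  sorted[4] = CAECEbDB$AE
  sorted[5] = CEbDB$AECAE
  sorted[6] = DB$AECAECEb
  sorted[7] = ECAECEbDB$A
  sorted[8] = ECEbDB$AECA
  sorted[9] = EbDB$AECAEC
  sorted[10] = bDB$AECAECE
sorted[10] = bDB$AECAECE

Answer: bDB$AECAECE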